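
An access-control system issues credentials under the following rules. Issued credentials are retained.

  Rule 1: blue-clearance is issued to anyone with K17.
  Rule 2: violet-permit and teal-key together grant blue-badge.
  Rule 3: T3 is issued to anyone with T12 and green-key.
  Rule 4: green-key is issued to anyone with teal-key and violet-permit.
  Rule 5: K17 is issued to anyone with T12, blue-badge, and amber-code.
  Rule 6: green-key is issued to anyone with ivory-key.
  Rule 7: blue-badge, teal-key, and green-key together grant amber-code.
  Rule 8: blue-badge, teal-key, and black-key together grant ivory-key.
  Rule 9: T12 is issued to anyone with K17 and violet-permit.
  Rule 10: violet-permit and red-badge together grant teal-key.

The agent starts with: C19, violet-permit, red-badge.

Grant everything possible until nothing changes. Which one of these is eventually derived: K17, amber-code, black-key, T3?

Holding violet-permit and red-badge grants teal-key (Rule 10).
Holding teal-key and violet-permit grants green-key (Rule 4).
Holding violet-permit and teal-key grants blue-badge (Rule 2).
Holding blue-badge, teal-key, and green-key grants amber-code (Rule 7).
K17 would need T12, blue-badge, and amber-code (Rule 5), but T12 is never granted. No rule produces black-key, and it is not given. T3 would need T12 and green-key (Rule 3), but T12 is never granted.

amber-code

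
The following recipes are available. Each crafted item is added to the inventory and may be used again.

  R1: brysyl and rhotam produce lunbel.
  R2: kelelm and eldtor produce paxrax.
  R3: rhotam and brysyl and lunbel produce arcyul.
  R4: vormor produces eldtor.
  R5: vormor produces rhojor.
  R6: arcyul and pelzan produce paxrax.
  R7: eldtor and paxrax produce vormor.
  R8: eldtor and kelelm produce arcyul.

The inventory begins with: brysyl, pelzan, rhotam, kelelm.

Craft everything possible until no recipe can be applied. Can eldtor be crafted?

eldtor would need vormor (R4), but vormor is never obtained.

No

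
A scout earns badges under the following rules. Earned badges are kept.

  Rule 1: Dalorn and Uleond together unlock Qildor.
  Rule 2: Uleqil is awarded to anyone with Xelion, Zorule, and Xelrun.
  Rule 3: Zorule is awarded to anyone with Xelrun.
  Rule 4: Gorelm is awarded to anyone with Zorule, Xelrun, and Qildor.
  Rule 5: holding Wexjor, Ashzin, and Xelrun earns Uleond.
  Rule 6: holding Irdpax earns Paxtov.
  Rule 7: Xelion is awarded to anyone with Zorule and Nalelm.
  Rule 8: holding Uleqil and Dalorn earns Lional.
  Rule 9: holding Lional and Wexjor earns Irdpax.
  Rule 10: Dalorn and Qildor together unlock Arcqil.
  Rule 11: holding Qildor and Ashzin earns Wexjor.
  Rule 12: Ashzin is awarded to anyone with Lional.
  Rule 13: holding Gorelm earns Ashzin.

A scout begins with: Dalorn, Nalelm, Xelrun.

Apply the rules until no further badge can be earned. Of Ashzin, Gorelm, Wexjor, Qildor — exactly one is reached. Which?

With Xelrun, Zorule is earned (Rule 3).
With Zorule and Nalelm, Xelion is earned (Rule 7).
With Xelion, Zorule, and Xelrun, Uleqil is earned (Rule 2).
With Uleqil and Dalorn, Lional is earned (Rule 8).
With Lional, Ashzin is earned (Rule 12).
Qildor would need Dalorn and Uleond (Rule 1), but Uleond is never earned. Wexjor would need Qildor and Ashzin (Rule 11), but Qildor is never earned. Gorelm would need Zorule, Xelrun, and Qildor (Rule 4), but Qildor is never earned.

Ashzin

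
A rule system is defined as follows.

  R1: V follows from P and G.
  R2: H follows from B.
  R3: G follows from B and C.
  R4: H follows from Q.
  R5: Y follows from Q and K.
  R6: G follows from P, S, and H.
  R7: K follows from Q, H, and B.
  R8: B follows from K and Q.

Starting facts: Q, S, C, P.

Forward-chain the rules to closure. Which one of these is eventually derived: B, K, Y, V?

From Q, R4 gives H.
P, S, and H hold, so G follows (R6).
P and G hold, so V follows (R1).
Y would need Q and K (R5), but K is never established. K would need Q, H, and B (R7), but B is never established. B would need K and Q (R8), but K is never established.

V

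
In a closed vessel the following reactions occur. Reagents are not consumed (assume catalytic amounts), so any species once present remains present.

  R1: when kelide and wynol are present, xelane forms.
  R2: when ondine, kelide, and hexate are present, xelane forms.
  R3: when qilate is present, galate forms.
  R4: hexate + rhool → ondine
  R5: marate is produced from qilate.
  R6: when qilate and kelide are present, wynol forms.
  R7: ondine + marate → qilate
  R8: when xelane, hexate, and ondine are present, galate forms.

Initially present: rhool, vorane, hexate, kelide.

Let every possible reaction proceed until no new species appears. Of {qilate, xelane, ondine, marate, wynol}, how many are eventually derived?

2

hexate and rhool present → ondine forms (R4).
ondine, kelide, and hexate present → xelane forms (R2).
qilate would need ondine and marate (R7), but marate never forms.
xelane: reached.
ondine: reached.
marate would need qilate (R5), but qilate never forms.
wynol would need qilate and kelide (R6), but qilate never forms.
Reached: xelane and ondine — 2 of the 5.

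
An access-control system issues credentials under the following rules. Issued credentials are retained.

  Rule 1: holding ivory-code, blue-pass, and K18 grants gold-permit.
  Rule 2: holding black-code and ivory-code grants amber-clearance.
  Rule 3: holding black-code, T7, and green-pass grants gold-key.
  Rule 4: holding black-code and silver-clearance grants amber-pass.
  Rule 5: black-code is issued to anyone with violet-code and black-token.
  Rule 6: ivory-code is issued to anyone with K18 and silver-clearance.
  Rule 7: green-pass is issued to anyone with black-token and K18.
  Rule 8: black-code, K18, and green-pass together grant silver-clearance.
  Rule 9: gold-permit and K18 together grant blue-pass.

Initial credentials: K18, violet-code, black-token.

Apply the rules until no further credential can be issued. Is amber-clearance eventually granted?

Holding black-token and K18 grants green-pass (Rule 7).
Holding violet-code and black-token grants black-code (Rule 5).
Holding black-code, K18, and green-pass grants silver-clearance (Rule 8).
Holding K18 and silver-clearance grants ivory-code (Rule 6).
Holding black-code and ivory-code grants amber-clearance (Rule 2).

Yes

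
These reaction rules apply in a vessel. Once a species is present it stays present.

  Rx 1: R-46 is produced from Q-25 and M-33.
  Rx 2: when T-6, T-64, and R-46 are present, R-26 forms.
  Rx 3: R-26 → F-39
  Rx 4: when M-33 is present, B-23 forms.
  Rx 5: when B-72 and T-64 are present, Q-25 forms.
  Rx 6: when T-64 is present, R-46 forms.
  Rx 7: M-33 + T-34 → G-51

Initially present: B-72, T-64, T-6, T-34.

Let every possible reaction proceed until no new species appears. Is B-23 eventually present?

B-23 would need M-33 (Rx 4), but M-33 never forms.

No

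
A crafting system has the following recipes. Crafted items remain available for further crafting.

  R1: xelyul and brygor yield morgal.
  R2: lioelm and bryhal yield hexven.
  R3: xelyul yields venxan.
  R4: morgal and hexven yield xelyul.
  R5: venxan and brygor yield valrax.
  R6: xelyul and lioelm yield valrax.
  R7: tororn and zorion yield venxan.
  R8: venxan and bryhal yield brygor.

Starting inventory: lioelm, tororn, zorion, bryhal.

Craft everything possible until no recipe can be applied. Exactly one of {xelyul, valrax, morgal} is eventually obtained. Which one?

Using R7, tororn and zorion make venxan.
venxan and bryhal → brygor (R8).
venxan and brygor → valrax (R5).
morgal would need xelyul and brygor (R1), but xelyul is never obtained. xelyul would need morgal and hexven (R4), but morgal is never obtained.

valrax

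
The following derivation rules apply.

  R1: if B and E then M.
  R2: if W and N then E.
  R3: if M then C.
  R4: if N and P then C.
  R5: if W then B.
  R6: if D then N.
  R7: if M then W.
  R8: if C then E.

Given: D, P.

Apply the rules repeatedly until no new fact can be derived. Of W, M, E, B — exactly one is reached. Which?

From D, R6 gives N.
N and P hold, so C follows (R4).
C holds, so E follows (R8).
M would need B and E (R1), but B is never established. B would need W (R5), but W is never established. W would need M (R7), but M is never established.

E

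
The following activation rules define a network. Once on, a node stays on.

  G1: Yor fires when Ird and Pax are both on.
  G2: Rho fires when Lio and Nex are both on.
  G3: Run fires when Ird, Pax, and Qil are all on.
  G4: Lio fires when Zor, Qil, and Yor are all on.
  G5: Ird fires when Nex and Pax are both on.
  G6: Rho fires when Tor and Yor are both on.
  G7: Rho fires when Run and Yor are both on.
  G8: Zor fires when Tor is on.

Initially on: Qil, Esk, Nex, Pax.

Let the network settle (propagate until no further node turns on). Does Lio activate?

Lio would need Zor, Qil, and Yor (G4), but Zor never turns on.

No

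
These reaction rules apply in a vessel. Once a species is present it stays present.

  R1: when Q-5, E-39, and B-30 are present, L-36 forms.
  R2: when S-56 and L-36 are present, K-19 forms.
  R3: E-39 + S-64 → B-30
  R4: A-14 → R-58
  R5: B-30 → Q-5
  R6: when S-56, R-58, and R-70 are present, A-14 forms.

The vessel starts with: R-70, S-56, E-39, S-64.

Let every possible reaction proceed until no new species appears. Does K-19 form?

Yes

E-39 and S-64 present → B-30 forms (R3).
B-30 present → Q-5 forms (R5).
Q-5, E-39, and B-30 present → L-36 forms (R1).
S-56 and L-36 present → K-19 forms (R2).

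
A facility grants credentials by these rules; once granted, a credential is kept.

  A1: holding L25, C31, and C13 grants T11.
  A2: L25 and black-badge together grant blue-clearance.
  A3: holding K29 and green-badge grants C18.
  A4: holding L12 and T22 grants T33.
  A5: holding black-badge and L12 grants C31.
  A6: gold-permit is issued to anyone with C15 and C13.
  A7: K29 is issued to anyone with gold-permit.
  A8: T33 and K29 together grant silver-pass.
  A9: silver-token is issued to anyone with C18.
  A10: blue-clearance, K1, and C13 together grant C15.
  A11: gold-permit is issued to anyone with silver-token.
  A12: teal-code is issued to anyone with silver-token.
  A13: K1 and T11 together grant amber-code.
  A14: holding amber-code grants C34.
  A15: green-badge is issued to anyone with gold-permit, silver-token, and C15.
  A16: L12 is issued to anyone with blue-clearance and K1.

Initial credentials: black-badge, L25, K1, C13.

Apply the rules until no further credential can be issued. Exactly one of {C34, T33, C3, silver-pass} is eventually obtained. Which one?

Holding L25 and black-badge grants blue-clearance (A2).
Holding blue-clearance and K1 grants L12 (A16).
Holding black-badge and L12 grants C31 (A5).
Holding L25, C31, and C13 grants T11 (A1).
Holding K1 and T11 grants amber-code (A13).
Holding amber-code grants C34 (A14).
No rule produces C3, and it is not given. silver-pass would need T33 and K29 (A8), but T33 is never granted. T33 would need L12 and T22 (A4), but T22 is never granted.

C34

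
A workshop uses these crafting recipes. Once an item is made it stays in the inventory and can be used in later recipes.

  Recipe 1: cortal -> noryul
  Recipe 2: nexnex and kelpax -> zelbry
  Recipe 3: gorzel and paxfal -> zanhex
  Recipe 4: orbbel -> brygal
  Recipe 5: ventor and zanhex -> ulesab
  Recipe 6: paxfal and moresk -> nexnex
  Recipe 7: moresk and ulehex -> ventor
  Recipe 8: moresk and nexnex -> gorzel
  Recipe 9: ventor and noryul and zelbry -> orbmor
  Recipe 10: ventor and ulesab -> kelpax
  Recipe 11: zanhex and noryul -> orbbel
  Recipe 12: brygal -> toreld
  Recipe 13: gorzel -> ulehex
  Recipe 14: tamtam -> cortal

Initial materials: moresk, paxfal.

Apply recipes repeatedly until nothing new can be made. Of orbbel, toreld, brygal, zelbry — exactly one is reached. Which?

zelbry

Using Recipe 6, paxfal and moresk make nexnex.
moresk and nexnex -> gorzel (Recipe 8).
gorzel and paxfal -> zanhex (Recipe 3).
gorzel -> ulehex (Recipe 13).
Using Recipe 7, moresk and ulehex make ventor.
Using Recipe 5, ventor and zanhex make ulesab.
ventor and ulesab -> kelpax (Recipe 10).
nexnex and kelpax -> zelbry (Recipe 2).
orbbel would need zanhex and noryul (Recipe 11), but noryul is never obtained. brygal would need orbbel (Recipe 4), but orbbel is never obtained. toreld would need brygal (Recipe 12), but brygal is never obtained.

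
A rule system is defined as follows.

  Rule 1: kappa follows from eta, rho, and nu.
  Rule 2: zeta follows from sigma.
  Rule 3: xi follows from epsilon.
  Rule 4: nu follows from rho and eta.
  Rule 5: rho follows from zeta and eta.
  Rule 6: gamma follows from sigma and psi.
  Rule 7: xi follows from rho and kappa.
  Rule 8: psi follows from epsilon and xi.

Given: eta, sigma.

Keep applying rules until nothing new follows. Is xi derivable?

sigma holds, so zeta follows (Rule 2).
From zeta and eta, Rule 5 gives rho.
rho and eta hold, so nu follows (Rule 4).
From eta, rho, and nu, Rule 1 gives kappa.
rho and kappa hold, so xi follows (Rule 7).

Yes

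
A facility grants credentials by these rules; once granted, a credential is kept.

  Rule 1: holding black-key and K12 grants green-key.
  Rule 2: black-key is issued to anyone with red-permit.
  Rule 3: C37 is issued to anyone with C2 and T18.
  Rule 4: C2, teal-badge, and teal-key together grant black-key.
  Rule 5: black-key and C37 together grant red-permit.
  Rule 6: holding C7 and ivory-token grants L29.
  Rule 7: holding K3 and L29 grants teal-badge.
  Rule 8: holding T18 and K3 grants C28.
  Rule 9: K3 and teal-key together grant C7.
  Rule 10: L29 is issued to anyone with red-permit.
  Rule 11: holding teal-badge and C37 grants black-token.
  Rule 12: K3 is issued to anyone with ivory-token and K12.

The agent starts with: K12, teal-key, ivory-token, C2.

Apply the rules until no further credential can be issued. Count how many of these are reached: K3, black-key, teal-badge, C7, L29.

5

Holding ivory-token and K12 grants K3 (Rule 12).
Holding K3 and teal-key grants C7 (Rule 9).
Holding C7 and ivory-token grants L29 (Rule 6).
Holding K3 and L29 grants teal-badge (Rule 7).
Holding C2, teal-badge, and teal-key grants black-key (Rule 4).
K3: reached.
black-key: reached.
teal-badge: reached.
C7: reached.
L29: reached.
All 5 are reached.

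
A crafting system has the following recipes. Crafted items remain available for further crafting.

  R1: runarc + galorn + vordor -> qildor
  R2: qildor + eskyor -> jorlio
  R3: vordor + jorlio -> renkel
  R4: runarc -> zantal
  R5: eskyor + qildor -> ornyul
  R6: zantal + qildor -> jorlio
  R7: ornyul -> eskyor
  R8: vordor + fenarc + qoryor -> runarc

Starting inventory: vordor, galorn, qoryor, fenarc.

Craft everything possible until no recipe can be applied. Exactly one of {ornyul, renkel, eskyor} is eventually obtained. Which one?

vordor + fenarc + qoryor -> runarc (R8).
Using R1, runarc, galorn, and vordor make qildor.
runarc -> zantal (R4).
zantal + qildor -> jorlio (R6).
Using R3, vordor and jorlio make renkel.
eskyor would need ornyul (R7), but ornyul is never obtained. ornyul would need eskyor and qildor (R5), but eskyor is never obtained.

renkel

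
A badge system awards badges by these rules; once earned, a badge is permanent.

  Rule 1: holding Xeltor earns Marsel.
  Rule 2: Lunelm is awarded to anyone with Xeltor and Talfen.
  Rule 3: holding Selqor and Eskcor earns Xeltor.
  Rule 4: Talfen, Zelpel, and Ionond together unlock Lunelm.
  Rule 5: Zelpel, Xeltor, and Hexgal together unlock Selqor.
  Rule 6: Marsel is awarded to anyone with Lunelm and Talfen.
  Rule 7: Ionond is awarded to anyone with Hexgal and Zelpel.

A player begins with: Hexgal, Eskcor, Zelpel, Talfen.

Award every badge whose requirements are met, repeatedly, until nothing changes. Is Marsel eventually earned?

Yes

With Hexgal and Zelpel, Ionond is earned (Rule 7).
With Talfen, Zelpel, and Ionond, Lunelm is earned (Rule 4).
With Lunelm and Talfen, Marsel is earned (Rule 6).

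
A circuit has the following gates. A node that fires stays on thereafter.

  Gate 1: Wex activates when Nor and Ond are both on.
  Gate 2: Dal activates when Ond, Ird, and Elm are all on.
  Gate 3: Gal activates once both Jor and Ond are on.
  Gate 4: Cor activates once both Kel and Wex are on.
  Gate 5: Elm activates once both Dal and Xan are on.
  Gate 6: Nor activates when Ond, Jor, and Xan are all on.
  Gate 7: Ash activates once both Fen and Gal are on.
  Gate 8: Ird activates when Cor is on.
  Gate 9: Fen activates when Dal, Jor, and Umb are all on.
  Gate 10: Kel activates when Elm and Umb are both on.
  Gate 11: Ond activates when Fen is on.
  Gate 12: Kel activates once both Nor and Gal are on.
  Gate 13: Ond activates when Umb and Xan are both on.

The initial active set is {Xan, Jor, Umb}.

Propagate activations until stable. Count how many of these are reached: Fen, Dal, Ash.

0

Fen would need Dal, Jor, and Umb (Gate 9), but Dal never turns on.
Dal would need Ond, Ird, and Elm (Gate 2), but Elm never turns on.
Ash would need Fen and Gal (Gate 7), but Fen never turns on.
None of the 3 are reached.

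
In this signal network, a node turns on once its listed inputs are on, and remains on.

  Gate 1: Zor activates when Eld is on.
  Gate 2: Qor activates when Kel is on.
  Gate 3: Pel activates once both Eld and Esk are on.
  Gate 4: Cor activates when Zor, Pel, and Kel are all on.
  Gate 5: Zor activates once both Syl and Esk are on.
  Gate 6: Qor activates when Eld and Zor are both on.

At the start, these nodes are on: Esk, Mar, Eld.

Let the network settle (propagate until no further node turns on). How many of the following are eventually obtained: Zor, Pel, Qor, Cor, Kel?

Eld and Esk are on, so Pel activates (Gate 3).
Gate 1: Eld on → Zor on.
Gate 6: Eld and Zor on → Qor on.
Zor: reached.
Pel: reached.
Qor: reached.
Cor would need Zor, Pel, and Kel (Gate 4), but Kel never turns on.
No rule produces Kel, and it is not given.
Reached: Zor, Pel, and Qor — 3 of the 5.

3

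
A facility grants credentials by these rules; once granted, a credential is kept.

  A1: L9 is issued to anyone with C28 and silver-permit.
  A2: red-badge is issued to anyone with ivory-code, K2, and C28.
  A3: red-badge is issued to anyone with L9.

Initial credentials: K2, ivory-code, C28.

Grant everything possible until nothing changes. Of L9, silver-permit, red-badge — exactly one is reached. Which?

red-badge

Holding ivory-code, K2, and C28 grants red-badge (A2).
L9 would need C28 and silver-permit (A1), but silver-permit is never granted. No rule produces silver-permit, and it is not given.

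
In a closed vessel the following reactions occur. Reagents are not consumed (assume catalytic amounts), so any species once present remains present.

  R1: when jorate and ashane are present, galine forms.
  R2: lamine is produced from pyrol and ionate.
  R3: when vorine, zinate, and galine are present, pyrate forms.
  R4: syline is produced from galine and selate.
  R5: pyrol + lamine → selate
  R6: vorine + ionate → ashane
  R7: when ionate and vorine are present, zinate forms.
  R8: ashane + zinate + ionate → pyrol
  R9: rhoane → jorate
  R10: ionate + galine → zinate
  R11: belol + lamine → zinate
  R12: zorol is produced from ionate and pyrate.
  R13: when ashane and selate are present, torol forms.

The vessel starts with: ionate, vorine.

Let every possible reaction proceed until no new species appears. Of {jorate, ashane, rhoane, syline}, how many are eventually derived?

1

vorine and ionate present → ashane forms (R6).
jorate would need rhoane (R9), but rhoane never forms.
ashane: reached.
No rule produces rhoane, and it is not given.
syline would need galine and selate (R4), but galine never forms.
Reached: ashane — 1 of the 4.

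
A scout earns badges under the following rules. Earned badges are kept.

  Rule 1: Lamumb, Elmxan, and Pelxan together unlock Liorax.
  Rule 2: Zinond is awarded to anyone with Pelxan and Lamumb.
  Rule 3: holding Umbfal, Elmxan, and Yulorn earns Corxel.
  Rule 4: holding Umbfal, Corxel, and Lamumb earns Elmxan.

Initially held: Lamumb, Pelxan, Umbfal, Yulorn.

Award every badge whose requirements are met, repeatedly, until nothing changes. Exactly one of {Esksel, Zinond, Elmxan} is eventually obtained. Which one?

Zinond

With Pelxan and Lamumb, Zinond is earned (Rule 2).
No rule produces Esksel, and it is not given. Elmxan would need Umbfal, Corxel, and Lamumb (Rule 4), but Corxel is never earned.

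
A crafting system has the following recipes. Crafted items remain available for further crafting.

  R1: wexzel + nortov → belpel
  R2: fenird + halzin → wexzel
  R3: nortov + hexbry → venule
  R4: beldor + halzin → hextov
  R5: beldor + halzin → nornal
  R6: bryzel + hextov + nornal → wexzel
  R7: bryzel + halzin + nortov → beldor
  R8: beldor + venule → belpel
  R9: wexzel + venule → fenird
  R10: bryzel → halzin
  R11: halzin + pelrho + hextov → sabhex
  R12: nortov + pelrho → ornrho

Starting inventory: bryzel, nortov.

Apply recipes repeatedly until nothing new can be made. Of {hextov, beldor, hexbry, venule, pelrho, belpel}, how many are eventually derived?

3

bryzel → halzin (R10).
Using R7, bryzel, halzin, and nortov make beldor.
beldor + halzin → nornal (R5).
Using R4, beldor and halzin make hextov.
bryzel + hextov + nornal → wexzel (R6).
wexzel + nortov → belpel (R1).
hextov: reached.
beldor: reached.
No rule produces hexbry, and it is not given.
venule would need nortov and hexbry (R3), but hexbry is never obtained.
No rule produces pelrho, and it is not given.
belpel: reached.
Reached: hextov, beldor, and belpel — 3 of the 6.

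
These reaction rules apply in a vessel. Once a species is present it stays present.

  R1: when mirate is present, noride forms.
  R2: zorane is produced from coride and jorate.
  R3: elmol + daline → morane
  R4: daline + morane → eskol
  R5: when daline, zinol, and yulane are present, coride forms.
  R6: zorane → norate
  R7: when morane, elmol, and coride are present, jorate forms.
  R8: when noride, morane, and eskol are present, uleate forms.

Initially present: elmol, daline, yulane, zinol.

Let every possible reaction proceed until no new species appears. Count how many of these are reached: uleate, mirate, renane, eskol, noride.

1

elmol and daline present → morane forms (R3).
daline and morane present → eskol forms (R4).
uleate would need noride, morane, and eskol (R8), but noride never forms.
No rule produces mirate, and it is not given.
No rule produces renane, and it is not given.
eskol: reached.
noride would need mirate (R1), but mirate never forms.
Reached: eskol — 1 of the 5.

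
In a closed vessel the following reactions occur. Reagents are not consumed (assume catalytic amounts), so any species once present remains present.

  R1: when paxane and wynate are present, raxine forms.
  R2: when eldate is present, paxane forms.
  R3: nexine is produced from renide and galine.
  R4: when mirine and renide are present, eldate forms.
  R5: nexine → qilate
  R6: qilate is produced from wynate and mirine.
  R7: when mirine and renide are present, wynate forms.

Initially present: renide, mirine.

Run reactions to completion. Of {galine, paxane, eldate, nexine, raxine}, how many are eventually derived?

mirine and renide present → wynate forms (R7).
mirine and renide present → eldate forms (R4).
eldate present → paxane forms (R2).
paxane and wynate present → raxine forms (R1).
No rule produces galine, and it is not given.
paxane: reached.
eldate: reached.
nexine would need renide and galine (R3), but galine never forms.
raxine: reached.
Reached: paxane, eldate, and raxine — 3 of the 5.

3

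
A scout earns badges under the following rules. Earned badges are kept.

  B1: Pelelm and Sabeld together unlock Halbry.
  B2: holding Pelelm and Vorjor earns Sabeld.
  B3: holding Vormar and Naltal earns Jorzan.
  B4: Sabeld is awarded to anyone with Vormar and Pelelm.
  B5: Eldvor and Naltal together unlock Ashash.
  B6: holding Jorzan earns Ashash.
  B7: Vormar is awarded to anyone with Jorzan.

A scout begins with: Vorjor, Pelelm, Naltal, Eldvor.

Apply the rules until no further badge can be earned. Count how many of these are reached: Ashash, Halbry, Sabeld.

3

With Pelelm and Vorjor, Sabeld is earned (B2).
With Eldvor and Naltal, Ashash is earned (B5).
With Pelelm and Sabeld, Halbry is earned (B1).
Ashash: reached.
Halbry: reached.
Sabeld: reached.
All 3 are reached.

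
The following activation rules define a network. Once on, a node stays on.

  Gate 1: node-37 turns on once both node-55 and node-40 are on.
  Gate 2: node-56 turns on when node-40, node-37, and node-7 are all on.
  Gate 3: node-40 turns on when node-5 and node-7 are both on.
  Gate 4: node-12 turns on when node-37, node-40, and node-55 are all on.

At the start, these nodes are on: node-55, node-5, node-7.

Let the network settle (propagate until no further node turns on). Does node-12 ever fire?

node-5 and node-7 are on, so node-40 turns on (Gate 3).
node-55 and node-40 are on, so node-37 turns on (Gate 1).
node-37, node-40, and node-55 are on, so node-12 turns on (Gate 4).

Yes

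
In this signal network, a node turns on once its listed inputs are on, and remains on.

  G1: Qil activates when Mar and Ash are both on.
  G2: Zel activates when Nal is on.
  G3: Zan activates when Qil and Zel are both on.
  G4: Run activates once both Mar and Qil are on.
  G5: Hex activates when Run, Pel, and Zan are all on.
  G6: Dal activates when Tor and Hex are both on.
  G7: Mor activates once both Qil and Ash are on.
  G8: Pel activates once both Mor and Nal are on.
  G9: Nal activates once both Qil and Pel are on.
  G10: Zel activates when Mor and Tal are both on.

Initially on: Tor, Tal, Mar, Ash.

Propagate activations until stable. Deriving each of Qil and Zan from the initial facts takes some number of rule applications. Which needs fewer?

Qil: G1: Mar and Ash on → Qil on. [1 rule application]
Zan: G1: Mar and Ash on → Qil on. G7: Qil and Ash on → Mor on. G10: Mor and Tal on → Zel on. Qil and Zel are on, so Zan activates (G3). [4 rule applications]
Qil needs fewer.

Qil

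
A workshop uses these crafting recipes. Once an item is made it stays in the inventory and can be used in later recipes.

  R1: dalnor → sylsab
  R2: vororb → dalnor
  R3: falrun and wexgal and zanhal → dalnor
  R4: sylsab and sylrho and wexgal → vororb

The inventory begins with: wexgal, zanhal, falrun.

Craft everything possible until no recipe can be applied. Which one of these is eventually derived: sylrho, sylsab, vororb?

falrun and wexgal and zanhal → dalnor (R3).
dalnor → sylsab (R1).
vororb would need sylsab, sylrho, and wexgal (R4), but sylrho is never obtained. No rule produces sylrho, and it is not given.

sylsab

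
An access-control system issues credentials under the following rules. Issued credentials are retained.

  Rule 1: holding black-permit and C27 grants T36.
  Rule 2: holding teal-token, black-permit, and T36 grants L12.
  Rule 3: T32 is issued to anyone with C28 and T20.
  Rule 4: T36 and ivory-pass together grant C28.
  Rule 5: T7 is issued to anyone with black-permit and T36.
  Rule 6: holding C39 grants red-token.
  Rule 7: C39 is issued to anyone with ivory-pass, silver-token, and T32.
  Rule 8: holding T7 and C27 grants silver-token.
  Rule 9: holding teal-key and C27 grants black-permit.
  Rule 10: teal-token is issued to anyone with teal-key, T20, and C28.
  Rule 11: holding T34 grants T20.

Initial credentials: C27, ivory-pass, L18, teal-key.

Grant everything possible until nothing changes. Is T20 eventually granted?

T20 would need T34 (Rule 11), but T34 is never granted.

No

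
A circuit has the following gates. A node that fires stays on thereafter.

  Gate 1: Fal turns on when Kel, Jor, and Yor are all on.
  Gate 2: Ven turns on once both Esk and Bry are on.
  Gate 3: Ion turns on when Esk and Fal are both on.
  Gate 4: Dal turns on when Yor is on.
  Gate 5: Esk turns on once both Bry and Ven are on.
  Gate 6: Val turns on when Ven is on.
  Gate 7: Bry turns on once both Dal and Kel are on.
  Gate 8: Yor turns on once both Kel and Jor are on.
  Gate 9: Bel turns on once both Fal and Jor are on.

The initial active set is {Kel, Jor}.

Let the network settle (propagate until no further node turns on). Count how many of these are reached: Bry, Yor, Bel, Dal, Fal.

5

Gate 8: Kel and Jor on → Yor on.
Kel, Jor, and Yor are on, so Fal turns on (Gate 1).
Gate 4: Yor on → Dal on.
Fal and Jor are on, so Bel turns on (Gate 9).
Gate 7: Dal and Kel on → Bry on.
Bry: reached.
Yor: reached.
Bel: reached.
Dal: reached.
Fal: reached.
All 5 are reached.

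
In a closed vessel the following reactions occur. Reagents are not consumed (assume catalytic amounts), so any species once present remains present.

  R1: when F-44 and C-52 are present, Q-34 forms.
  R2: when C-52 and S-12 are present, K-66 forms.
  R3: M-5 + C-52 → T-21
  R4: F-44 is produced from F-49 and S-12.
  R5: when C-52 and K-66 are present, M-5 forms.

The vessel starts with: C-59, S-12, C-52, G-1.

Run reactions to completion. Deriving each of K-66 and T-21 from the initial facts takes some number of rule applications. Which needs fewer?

K-66: C-52 and S-12 present → K-66 forms (R2). [1 rule application]
T-21: C-52 and S-12 present → K-66 forms (R2). C-52 and K-66 present → M-5 forms (R5). M-5 and C-52 present → T-21 forms (R3). [3 rule applications]
K-66 needs fewer.

K-66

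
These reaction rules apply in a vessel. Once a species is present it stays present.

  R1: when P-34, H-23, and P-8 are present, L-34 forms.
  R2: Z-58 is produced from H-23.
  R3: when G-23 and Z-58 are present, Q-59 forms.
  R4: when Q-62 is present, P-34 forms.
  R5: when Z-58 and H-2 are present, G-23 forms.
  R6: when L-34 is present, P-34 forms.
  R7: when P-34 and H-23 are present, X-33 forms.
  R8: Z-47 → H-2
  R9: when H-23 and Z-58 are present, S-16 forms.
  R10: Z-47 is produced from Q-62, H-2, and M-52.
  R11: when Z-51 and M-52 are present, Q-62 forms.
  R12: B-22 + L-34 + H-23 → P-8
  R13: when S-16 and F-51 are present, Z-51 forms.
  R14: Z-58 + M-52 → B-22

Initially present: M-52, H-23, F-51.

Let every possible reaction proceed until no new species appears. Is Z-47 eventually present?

Z-47 would need Q-62, H-2, and M-52 (R10), but H-2 never forms.

No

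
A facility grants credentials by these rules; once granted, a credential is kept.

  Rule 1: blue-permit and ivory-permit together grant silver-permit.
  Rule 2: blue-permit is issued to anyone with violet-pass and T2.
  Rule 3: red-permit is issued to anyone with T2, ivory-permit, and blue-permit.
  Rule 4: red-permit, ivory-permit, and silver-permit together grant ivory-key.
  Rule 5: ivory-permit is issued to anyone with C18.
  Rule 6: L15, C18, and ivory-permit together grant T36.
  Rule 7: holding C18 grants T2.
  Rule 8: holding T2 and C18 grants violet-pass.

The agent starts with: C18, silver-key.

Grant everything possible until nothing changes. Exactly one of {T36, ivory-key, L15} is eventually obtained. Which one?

ivory-key

Holding C18 grants ivory-permit (Rule 5).
Holding C18 grants T2 (Rule 7).
Holding T2 and C18 grants violet-pass (Rule 8).
Holding violet-pass and T2 grants blue-permit (Rule 2).
Holding blue-permit and ivory-permit grants silver-permit (Rule 1).
Holding T2, ivory-permit, and blue-permit grants red-permit (Rule 3).
Holding red-permit, ivory-permit, and silver-permit grants ivory-key (Rule 4).
No rule produces L15, and it is not given. T36 would need L15, C18, and ivory-permit (Rule 6), but L15 is never granted.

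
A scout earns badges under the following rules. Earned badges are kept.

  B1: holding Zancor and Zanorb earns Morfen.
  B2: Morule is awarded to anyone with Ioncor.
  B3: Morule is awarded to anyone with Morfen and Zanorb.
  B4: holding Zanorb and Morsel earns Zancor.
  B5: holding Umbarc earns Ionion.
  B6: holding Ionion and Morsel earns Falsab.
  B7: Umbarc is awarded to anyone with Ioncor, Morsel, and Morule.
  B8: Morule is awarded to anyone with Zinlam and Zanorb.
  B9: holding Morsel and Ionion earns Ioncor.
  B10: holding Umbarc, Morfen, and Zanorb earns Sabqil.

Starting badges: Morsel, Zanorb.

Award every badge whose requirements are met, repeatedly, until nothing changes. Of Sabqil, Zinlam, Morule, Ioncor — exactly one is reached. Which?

Morule

With Zanorb and Morsel, Zancor is earned (B4).
With Zancor and Zanorb, Morfen is earned (B1).
With Morfen and Zanorb, Morule is earned (B3).
Ioncor would need Morsel and Ionion (B9), but Ionion is never earned. Sabqil would need Umbarc, Morfen, and Zanorb (B10), but Umbarc is never earned. No rule produces Zinlam, and it is not given.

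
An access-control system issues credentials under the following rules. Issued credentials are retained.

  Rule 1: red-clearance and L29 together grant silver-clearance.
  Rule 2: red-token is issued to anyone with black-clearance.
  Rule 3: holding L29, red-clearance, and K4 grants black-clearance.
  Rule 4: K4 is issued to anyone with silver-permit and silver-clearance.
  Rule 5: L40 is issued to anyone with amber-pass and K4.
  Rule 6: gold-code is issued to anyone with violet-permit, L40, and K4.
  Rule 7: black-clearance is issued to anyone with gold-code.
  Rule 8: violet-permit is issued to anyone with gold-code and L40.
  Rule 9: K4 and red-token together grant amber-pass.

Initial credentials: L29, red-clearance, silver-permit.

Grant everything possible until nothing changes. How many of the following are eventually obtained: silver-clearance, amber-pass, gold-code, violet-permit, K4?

Holding red-clearance and L29 grants silver-clearance (Rule 1).
Holding silver-permit and silver-clearance grants K4 (Rule 4).
Holding L29, red-clearance, and K4 grants black-clearance (Rule 3).
Holding black-clearance grants red-token (Rule 2).
Holding K4 and red-token grants amber-pass (Rule 9).
silver-clearance: reached.
amber-pass: reached.
gold-code would need violet-permit, L40, and K4 (Rule 6), but violet-permit is never granted.
violet-permit would need gold-code and L40 (Rule 8), but gold-code is never granted.
K4: reached.
Reached: silver-clearance, amber-pass, and K4 — 3 of the 5.

3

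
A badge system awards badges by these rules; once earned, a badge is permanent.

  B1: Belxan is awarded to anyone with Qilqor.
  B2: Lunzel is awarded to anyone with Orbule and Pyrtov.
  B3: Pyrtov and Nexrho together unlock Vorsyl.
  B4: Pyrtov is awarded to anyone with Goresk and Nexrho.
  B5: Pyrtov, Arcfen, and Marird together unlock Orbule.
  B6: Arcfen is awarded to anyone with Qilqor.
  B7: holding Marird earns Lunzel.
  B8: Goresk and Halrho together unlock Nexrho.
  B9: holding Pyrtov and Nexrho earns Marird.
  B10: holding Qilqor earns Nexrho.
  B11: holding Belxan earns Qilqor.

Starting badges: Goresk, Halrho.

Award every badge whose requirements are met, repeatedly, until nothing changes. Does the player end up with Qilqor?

No

Qilqor would need Belxan (B11), but Belxan is never earned.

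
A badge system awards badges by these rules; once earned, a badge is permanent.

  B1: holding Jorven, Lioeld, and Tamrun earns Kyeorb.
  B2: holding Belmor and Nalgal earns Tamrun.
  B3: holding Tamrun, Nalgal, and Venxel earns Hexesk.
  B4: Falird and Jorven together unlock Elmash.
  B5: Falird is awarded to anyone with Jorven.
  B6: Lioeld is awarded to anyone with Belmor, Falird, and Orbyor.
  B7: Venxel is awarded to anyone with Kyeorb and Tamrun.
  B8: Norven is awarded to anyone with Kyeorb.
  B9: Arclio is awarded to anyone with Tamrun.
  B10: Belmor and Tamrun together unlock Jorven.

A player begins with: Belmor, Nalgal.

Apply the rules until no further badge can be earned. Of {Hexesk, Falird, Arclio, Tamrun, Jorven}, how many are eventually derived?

With Belmor and Nalgal, Tamrun is earned (B2).
With Belmor and Tamrun, Jorven is earned (B10).
With Tamrun, Arclio is earned (B9).
With Jorven, Falird is earned (B5).
Hexesk would need Tamrun, Nalgal, and Venxel (B3), but Venxel is never earned.
Falird: reached.
Arclio: reached.
Tamrun: reached.
Jorven: reached.
Reached: Falird, Arclio, Tamrun, and Jorven — 4 of the 5.

4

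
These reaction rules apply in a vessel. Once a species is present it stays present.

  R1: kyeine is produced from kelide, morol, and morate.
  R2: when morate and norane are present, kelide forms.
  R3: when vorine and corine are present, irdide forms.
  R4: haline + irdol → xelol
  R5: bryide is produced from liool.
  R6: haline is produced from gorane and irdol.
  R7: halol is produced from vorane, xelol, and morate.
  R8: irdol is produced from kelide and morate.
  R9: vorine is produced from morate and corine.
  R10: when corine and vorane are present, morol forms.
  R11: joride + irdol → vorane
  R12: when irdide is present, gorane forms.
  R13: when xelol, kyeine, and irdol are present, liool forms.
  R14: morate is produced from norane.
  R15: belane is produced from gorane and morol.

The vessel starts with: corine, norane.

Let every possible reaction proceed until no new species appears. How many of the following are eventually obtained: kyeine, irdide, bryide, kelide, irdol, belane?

3

norane present → morate forms (R14).
morate and norane present → kelide forms (R2).
morate and corine present → vorine forms (R9).
kelide and morate present → irdol forms (R8).
vorine and corine present → irdide forms (R3).
kyeine would need kelide, morol, and morate (R1), but morol never forms.
irdide: reached.
bryide would need liool (R5), but liool never forms.
kelide: reached.
irdol: reached.
belane would need gorane and morol (R15), but morol never forms.
Reached: irdide, kelide, and irdol — 3 of the 6.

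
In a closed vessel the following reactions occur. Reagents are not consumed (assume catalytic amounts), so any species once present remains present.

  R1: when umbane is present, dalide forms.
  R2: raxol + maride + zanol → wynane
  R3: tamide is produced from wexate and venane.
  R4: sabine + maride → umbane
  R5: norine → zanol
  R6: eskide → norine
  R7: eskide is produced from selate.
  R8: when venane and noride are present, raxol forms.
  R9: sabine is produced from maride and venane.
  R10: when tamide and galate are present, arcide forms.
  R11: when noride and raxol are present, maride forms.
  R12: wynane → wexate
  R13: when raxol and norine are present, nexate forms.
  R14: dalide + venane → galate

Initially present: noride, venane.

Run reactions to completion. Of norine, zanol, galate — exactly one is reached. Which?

venane and noride present → raxol forms (R8).
noride and raxol present → maride forms (R11).
maride and venane present → sabine forms (R9).
sabine and maride present → umbane forms (R4).
umbane present → dalide forms (R1).
dalide and venane present → galate forms (R14).
norine would need eskide (R6), but eskide never forms. zanol would need norine (R5), but norine never forms.

galate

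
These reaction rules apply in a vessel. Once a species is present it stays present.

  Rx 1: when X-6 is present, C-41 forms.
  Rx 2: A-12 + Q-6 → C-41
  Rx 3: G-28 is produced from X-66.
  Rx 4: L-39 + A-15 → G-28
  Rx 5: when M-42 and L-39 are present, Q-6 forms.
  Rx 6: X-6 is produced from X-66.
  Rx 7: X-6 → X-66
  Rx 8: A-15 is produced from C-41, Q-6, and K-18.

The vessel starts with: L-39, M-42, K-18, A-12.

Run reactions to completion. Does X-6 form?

X-6 would need X-66 (Rx 6), but X-66 never forms.

No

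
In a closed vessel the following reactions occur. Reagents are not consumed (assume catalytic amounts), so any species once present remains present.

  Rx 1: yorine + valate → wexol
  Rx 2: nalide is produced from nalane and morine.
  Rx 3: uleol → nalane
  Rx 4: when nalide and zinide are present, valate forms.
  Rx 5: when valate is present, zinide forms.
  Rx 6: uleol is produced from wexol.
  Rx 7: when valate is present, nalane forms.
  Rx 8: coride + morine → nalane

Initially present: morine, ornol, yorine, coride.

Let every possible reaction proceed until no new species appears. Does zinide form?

No

zinide would need valate (Rx 5), but valate never forms.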